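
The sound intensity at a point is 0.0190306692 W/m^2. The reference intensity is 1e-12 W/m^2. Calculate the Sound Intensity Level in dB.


Given values:
  I = 0.0190306692 W/m^2
  I_ref = 1e-12 W/m^2
Formula: SIL = 10 * log10(I / I_ref)
Compute ratio: I / I_ref = 19030669200
Compute log10: log10(19030669200) = 10.279454
Multiply: SIL = 10 * 10.279454 = 102.79

102.79 dB


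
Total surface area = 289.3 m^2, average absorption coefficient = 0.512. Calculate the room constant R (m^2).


Given values:
  S = 289.3 m^2, alpha = 0.512
Formula: R = S * alpha / (1 - alpha)
Numerator: 289.3 * 0.512 = 148.1216
Denominator: 1 - 0.512 = 0.488
R = 148.1216 / 0.488 = 303.53

303.53 m^2


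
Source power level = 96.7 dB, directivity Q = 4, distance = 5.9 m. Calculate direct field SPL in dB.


Given values:
  Lw = 96.7 dB, Q = 4, r = 5.9 m
Formula: SPL = Lw + 10 * log10(Q / (4 * pi * r^2))
Compute 4 * pi * r^2 = 4 * pi * 5.9^2 = 437.4354
Compute Q / denom = 4 / 437.4354 = 0.00914421
Compute 10 * log10(0.00914421) = -20.3885
SPL = 96.7 + (-20.3885) = 76.31

76.31 dB


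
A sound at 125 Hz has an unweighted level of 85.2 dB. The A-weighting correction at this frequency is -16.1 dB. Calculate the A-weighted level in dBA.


Given values:
  SPL = 85.2 dB
  A-weighting at 125 Hz = -16.1 dB
Formula: L_A = SPL + A_weight
L_A = 85.2 + (-16.1)
L_A = 69.1

69.1 dBA


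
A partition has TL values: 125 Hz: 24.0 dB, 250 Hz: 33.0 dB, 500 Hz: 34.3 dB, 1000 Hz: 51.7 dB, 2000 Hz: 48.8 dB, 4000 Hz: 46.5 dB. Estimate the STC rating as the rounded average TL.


Given TL values at each frequency:
  125 Hz: 24.0 dB
  250 Hz: 33.0 dB
  500 Hz: 34.3 dB
  1000 Hz: 51.7 dB
  2000 Hz: 48.8 dB
  4000 Hz: 46.5 dB
Formula: STC ~ round(average of TL values)
Sum = 24.0 + 33.0 + 34.3 + 51.7 + 48.8 + 46.5 = 238.3
Average = 238.3 / 6 = 39.72
Rounded: 40

40


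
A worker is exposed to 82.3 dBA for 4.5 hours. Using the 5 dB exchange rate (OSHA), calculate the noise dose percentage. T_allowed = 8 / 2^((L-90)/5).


Given values:
  L = 82.3 dBA, T = 4.5 hours
Formula: T_allowed = 8 / 2^((L - 90) / 5)
Compute exponent: (82.3 - 90) / 5 = -1.54
Compute 2^(-1.54) = 0.343885
T_allowed = 8 / 0.343885 = 23.263591 hours
Dose = (T / T_allowed) * 100
Dose = (4.5 / 23.263591) * 100 = 19.34

19.34 %


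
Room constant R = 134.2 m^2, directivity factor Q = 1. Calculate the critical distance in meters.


Given values:
  R = 134.2 m^2, Q = 1
Formula: d_c = 0.141 * sqrt(Q * R)
Compute Q * R = 1 * 134.2 = 134.2
Compute sqrt(134.2) = 11.5845
d_c = 0.141 * 11.5845 = 1.633

1.633 m


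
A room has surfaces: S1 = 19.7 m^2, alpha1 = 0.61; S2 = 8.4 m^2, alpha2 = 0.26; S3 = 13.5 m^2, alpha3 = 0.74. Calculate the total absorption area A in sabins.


Given surfaces:
  Surface 1: 19.7 * 0.61 = 12.017
  Surface 2: 8.4 * 0.26 = 2.184
  Surface 3: 13.5 * 0.74 = 9.99
Formula: A = sum(Si * alpha_i)
A = 12.017 + 2.184 + 9.99
A = 24.19

24.19 sabins


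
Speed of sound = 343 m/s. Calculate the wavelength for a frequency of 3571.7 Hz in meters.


Given values:
  c = 343 m/s, f = 3571.7 Hz
Formula: lambda = c / f
lambda = 343 / 3571.7
lambda = 0.096

0.096 m


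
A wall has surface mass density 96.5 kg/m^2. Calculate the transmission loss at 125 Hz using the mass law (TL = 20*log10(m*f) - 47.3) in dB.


Given values:
  m = 96.5 kg/m^2, f = 125 Hz
Formula: TL = 20 * log10(m * f) - 47.3
Compute m * f = 96.5 * 125 = 12062.5
Compute log10(12062.5) = 4.081437
Compute 20 * 4.081437 = 81.6287
TL = 81.6287 - 47.3 = 34.33

34.33 dB


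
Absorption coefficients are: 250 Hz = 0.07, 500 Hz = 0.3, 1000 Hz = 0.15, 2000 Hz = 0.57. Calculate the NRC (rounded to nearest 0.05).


Given values:
  a_250 = 0.07, a_500 = 0.3
  a_1000 = 0.15, a_2000 = 0.57
Formula: NRC = (a250 + a500 + a1000 + a2000) / 4
Sum = 0.07 + 0.3 + 0.15 + 0.57 = 1.09
NRC = 1.09 / 4 = 0.2725
Rounded to nearest 0.05: 0.25

0.25


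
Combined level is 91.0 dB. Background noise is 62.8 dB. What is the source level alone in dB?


Given values:
  L_total = 91.0 dB, L_bg = 62.8 dB
Formula: L_source = 10 * log10(10^(L_total/10) - 10^(L_bg/10))
Convert to linear:
  10^(91.0/10) = 1258925411.7942
  10^(62.8/10) = 1905460.718
Difference: 1258925411.7942 - 1905460.718 = 1257019951.0762
L_source = 10 * log10(1257019951.0762) = 90.99

90.99 dB


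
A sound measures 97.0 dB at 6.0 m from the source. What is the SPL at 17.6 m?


Given values:
  SPL1 = 97.0 dB, r1 = 6.0 m, r2 = 17.6 m
Formula: SPL2 = SPL1 - 20 * log10(r2 / r1)
Compute ratio: r2 / r1 = 17.6 / 6.0 = 2.9333
Compute log10: log10(2.9333) = 0.467356
Compute drop: 20 * 0.467356 = 9.3471
SPL2 = 97.0 - 9.3471 = 87.65

87.65 dB


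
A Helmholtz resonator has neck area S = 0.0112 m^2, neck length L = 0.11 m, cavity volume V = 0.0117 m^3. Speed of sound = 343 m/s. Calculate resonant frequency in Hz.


Given values:
  S = 0.0112 m^2, L = 0.11 m, V = 0.0117 m^3, c = 343 m/s
Formula: f = (c / (2*pi)) * sqrt(S / (V * L))
Compute V * L = 0.0117 * 0.11 = 0.001287
Compute S / (V * L) = 0.0112 / 0.001287 = 8.7024
Compute sqrt(8.7024) = 2.949983
Compute c / (2*pi) = 343 / 6.283185 = 54.590148
f = 54.590148 * 2.949983 = 161.04

161.04 Hz


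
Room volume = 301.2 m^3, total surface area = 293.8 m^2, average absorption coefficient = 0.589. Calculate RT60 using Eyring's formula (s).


Given values:
  V = 301.2 m^3, S = 293.8 m^2, alpha = 0.589
Formula: RT60 = 0.161 * V / (-S * ln(1 - alpha))
Compute ln(1 - 0.589) = ln(0.411) = -0.889162
Denominator: -293.8 * -0.889162 = 261.2358
Numerator: 0.161 * 301.2 = 48.4932
RT60 = 48.4932 / 261.2358 = 0.186

0.186 s


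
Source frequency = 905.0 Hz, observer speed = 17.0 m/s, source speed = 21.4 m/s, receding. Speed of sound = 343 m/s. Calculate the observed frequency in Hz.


Given values:
  f_s = 905.0 Hz, v_o = 17.0 m/s, v_s = 21.4 m/s
  Direction: receding
Formula: f_o = f_s * (c - v_o) / (c + v_s)
Numerator: c - v_o = 343 - 17.0 = 326.0
Denominator: c + v_s = 343 + 21.4 = 364.4
f_o = 905.0 * 326.0 / 364.4 = 809.63

809.63 Hz


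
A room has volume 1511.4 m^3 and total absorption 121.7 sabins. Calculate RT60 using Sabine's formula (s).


Given values:
  V = 1511.4 m^3
  A = 121.7 sabins
Formula: RT60 = 0.161 * V / A
Numerator: 0.161 * 1511.4 = 243.3354
RT60 = 243.3354 / 121.7 = 1.999

1.999 s


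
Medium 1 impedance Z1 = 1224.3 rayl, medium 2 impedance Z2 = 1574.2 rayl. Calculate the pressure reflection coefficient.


Given values:
  Z1 = 1224.3 rayl, Z2 = 1574.2 rayl
Formula: R = (Z2 - Z1) / (Z2 + Z1)
Numerator: Z2 - Z1 = 1574.2 - 1224.3 = 349.9
Denominator: Z2 + Z1 = 1574.2 + 1224.3 = 2798.5
R = 349.9 / 2798.5 = 0.125

0.125


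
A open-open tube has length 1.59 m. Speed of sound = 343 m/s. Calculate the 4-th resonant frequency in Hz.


Given values:
  Tube type: open-open, L = 1.59 m, c = 343 m/s, n = 4
Formula: f_n = n * c / (2 * L)
Compute 2 * L = 2 * 1.59 = 3.18
f = 4 * 343 / 3.18
f = 431.45

431.45 Hz


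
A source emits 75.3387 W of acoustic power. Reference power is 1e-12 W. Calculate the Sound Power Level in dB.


Given values:
  W = 75.3387 W
  W_ref = 1e-12 W
Formula: SWL = 10 * log10(W / W_ref)
Compute ratio: W / W_ref = 75338700000000
Compute log10: log10(75338700000000) = 13.877018
Multiply: SWL = 10 * 13.877018 = 138.77

138.77 dB


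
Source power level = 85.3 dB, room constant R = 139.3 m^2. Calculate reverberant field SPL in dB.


Given values:
  Lw = 85.3 dB, R = 139.3 m^2
Formula: SPL = Lw + 10 * log10(4 / R)
Compute 4 / R = 4 / 139.3 = 0.028715
Compute 10 * log10(0.028715) = -15.4189
SPL = 85.3 + (-15.4189) = 69.88

69.88 dB


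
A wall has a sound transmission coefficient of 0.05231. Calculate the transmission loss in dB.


Given values:
  tau = 0.05231
Formula: TL = 10 * log10(1 / tau)
Compute 1 / tau = 1 / 0.05231 = 19.1168
Compute log10(19.1168) = 1.281415
TL = 10 * 1.281415 = 12.81

12.81 dB


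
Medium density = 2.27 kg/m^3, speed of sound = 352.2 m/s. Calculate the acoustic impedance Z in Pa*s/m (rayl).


Given values:
  rho = 2.27 kg/m^3
  c = 352.2 m/s
Formula: Z = rho * c
Z = 2.27 * 352.2
Z = 799.49

799.49 rayl


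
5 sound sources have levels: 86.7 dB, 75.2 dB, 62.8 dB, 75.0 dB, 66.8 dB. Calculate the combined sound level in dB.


Formula: L_total = 10 * log10( sum(10^(Li/10)) )
  Source 1: 10^(86.7/10) = 467735141.2872
  Source 2: 10^(75.2/10) = 33113112.1483
  Source 3: 10^(62.8/10) = 1905460.718
  Source 4: 10^(75.0/10) = 31622776.6017
  Source 5: 10^(66.8/10) = 4786300.9232
Sum of linear values = 539162791.6784
L_total = 10 * log10(539162791.6784) = 87.32

87.32 dB


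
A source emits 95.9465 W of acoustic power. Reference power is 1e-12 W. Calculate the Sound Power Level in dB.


Given values:
  W = 95.9465 W
  W_ref = 1e-12 W
Formula: SWL = 10 * log10(W / W_ref)
Compute ratio: W / W_ref = 95946500000000
Compute log10: log10(95946500000000) = 13.982029
Multiply: SWL = 10 * 13.982029 = 139.82

139.82 dB


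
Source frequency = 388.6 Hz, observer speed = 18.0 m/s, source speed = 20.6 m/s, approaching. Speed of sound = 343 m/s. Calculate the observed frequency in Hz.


Given values:
  f_s = 388.6 Hz, v_o = 18.0 m/s, v_s = 20.6 m/s
  Direction: approaching
Formula: f_o = f_s * (c + v_o) / (c - v_s)
Numerator: c + v_o = 343 + 18.0 = 361.0
Denominator: c - v_s = 343 - 20.6 = 322.4
f_o = 388.6 * 361.0 / 322.4 = 435.13

435.13 Hz


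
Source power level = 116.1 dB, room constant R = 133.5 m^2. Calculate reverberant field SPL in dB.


Given values:
  Lw = 116.1 dB, R = 133.5 m^2
Formula: SPL = Lw + 10 * log10(4 / R)
Compute 4 / R = 4 / 133.5 = 0.029963
Compute 10 * log10(0.029963) = -15.2341
SPL = 116.1 + (-15.2341) = 100.87

100.87 dB


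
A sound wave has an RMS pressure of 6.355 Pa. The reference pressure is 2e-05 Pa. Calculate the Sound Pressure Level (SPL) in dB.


Given values:
  p = 6.355 Pa
  p_ref = 2e-05 Pa
Formula: SPL = 20 * log10(p / p_ref)
Compute ratio: p / p_ref = 6.355 / 2e-05 = 317750
Compute log10: log10(317750) = 5.502086
Multiply: SPL = 20 * 5.502086 = 110.04

110.04 dB


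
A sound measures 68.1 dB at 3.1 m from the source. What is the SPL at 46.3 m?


Given values:
  SPL1 = 68.1 dB, r1 = 3.1 m, r2 = 46.3 m
Formula: SPL2 = SPL1 - 20 * log10(r2 / r1)
Compute ratio: r2 / r1 = 46.3 / 3.1 = 14.9355
Compute log10: log10(14.9355) = 1.17422
Compute drop: 20 * 1.17422 = 23.4844
SPL2 = 68.1 - 23.4844 = 44.62

44.62 dB


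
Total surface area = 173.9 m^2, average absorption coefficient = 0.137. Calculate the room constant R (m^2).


Given values:
  S = 173.9 m^2, alpha = 0.137
Formula: R = S * alpha / (1 - alpha)
Numerator: 173.9 * 0.137 = 23.8243
Denominator: 1 - 0.137 = 0.863
R = 23.8243 / 0.863 = 27.61

27.61 m^2


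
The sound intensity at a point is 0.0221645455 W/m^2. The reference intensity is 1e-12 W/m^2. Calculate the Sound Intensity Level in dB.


Given values:
  I = 0.0221645455 W/m^2
  I_ref = 1e-12 W/m^2
Formula: SIL = 10 * log10(I / I_ref)
Compute ratio: I / I_ref = 22164545500
Compute log10: log10(22164545500) = 10.345659
Multiply: SIL = 10 * 10.345659 = 103.46

103.46 dB


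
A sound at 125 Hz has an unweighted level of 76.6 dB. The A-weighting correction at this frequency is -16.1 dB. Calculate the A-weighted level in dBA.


Given values:
  SPL = 76.6 dB
  A-weighting at 125 Hz = -16.1 dB
Formula: L_A = SPL + A_weight
L_A = 76.6 + (-16.1)
L_A = 60.5

60.5 dBA


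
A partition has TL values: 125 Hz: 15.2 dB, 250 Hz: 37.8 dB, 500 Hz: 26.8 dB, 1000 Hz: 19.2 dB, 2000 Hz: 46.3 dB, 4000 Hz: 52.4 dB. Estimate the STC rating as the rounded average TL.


Given TL values at each frequency:
  125 Hz: 15.2 dB
  250 Hz: 37.8 dB
  500 Hz: 26.8 dB
  1000 Hz: 19.2 dB
  2000 Hz: 46.3 dB
  4000 Hz: 52.4 dB
Formula: STC ~ round(average of TL values)
Sum = 15.2 + 37.8 + 26.8 + 19.2 + 46.3 + 52.4 = 197.7
Average = 197.7 / 6 = 32.95
Rounded: 33

33


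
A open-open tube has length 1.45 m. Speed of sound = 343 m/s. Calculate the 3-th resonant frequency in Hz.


Given values:
  Tube type: open-open, L = 1.45 m, c = 343 m/s, n = 3
Formula: f_n = n * c / (2 * L)
Compute 2 * L = 2 * 1.45 = 2.9
f = 3 * 343 / 2.9
f = 354.83

354.83 Hz


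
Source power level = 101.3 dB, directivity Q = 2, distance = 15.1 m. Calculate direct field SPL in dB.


Given values:
  Lw = 101.3 dB, Q = 2, r = 15.1 m
Formula: SPL = Lw + 10 * log10(Q / (4 * pi * r^2))
Compute 4 * pi * r^2 = 4 * pi * 15.1^2 = 2865.2582
Compute Q / denom = 2 / 2865.2582 = 0.00069802
Compute 10 * log10(0.00069802) = -31.5613
SPL = 101.3 + (-31.5613) = 69.74

69.74 dB


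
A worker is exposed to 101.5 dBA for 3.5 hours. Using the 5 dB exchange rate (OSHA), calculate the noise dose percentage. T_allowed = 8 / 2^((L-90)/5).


Given values:
  L = 101.5 dBA, T = 3.5 hours
Formula: T_allowed = 8 / 2^((L - 90) / 5)
Compute exponent: (101.5 - 90) / 5 = 2.3
Compute 2^(2.3) = 4.924578
T_allowed = 8 / 4.924578 = 1.624505 hours
Dose = (T / T_allowed) * 100
Dose = (3.5 / 1.624505) * 100 = 215.45

215.45 %


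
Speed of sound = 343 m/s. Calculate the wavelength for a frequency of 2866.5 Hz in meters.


Given values:
  c = 343 m/s, f = 2866.5 Hz
Formula: lambda = c / f
lambda = 343 / 2866.5
lambda = 0.1197

0.1197 m


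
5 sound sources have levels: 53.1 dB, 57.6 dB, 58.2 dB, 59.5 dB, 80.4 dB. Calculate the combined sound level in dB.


Formula: L_total = 10 * log10( sum(10^(Li/10)) )
  Source 1: 10^(53.1/10) = 204173.7945
  Source 2: 10^(57.6/10) = 575439.9373
  Source 3: 10^(58.2/10) = 660693.448
  Source 4: 10^(59.5/10) = 891250.9381
  Source 5: 10^(80.4/10) = 109647819.6143
Sum of linear values = 111979377.7322
L_total = 10 * log10(111979377.7322) = 80.49

80.49 dB


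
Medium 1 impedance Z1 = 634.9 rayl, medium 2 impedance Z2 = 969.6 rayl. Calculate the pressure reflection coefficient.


Given values:
  Z1 = 634.9 rayl, Z2 = 969.6 rayl
Formula: R = (Z2 - Z1) / (Z2 + Z1)
Numerator: Z2 - Z1 = 969.6 - 634.9 = 334.7
Denominator: Z2 + Z1 = 969.6 + 634.9 = 1604.5
R = 334.7 / 1604.5 = 0.2086

0.2086


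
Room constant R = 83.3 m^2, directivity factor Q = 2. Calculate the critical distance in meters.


Given values:
  R = 83.3 m^2, Q = 2
Formula: d_c = 0.141 * sqrt(Q * R)
Compute Q * R = 2 * 83.3 = 166.6
Compute sqrt(166.6) = 12.9074
d_c = 0.141 * 12.9074 = 1.82

1.82 m


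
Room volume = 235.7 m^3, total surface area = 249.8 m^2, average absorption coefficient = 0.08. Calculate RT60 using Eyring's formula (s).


Given values:
  V = 235.7 m^3, S = 249.8 m^2, alpha = 0.08
Formula: RT60 = 0.161 * V / (-S * ln(1 - alpha))
Compute ln(1 - 0.08) = ln(0.92) = -0.083382
Denominator: -249.8 * -0.083382 = 20.8288
Numerator: 0.161 * 235.7 = 37.9477
RT60 = 37.9477 / 20.8288 = 1.822

1.822 s


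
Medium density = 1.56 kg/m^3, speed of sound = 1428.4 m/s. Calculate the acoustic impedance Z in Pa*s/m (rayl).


Given values:
  rho = 1.56 kg/m^3
  c = 1428.4 m/s
Formula: Z = rho * c
Z = 1.56 * 1428.4
Z = 2228.3

2228.3 rayl


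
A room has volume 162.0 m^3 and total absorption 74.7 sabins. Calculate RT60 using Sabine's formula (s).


Given values:
  V = 162.0 m^3
  A = 74.7 sabins
Formula: RT60 = 0.161 * V / A
Numerator: 0.161 * 162.0 = 26.082
RT60 = 26.082 / 74.7 = 0.349

0.349 s


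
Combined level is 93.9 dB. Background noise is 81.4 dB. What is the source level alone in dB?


Given values:
  L_total = 93.9 dB, L_bg = 81.4 dB
Formula: L_source = 10 * log10(10^(L_total/10) - 10^(L_bg/10))
Convert to linear:
  10^(93.9/10) = 2454708915.685
  10^(81.4/10) = 138038426.4603
Difference: 2454708915.685 - 138038426.4603 = 2316670489.2247
L_source = 10 * log10(2316670489.2247) = 93.65

93.65 dB


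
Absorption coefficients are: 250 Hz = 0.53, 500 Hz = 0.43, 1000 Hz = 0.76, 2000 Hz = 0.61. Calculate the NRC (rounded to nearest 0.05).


Given values:
  a_250 = 0.53, a_500 = 0.43
  a_1000 = 0.76, a_2000 = 0.61
Formula: NRC = (a250 + a500 + a1000 + a2000) / 4
Sum = 0.53 + 0.43 + 0.76 + 0.61 = 2.33
NRC = 2.33 / 4 = 0.5825
Rounded to nearest 0.05: 0.6

0.6


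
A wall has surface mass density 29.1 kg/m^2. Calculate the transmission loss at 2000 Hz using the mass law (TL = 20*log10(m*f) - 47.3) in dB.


Given values:
  m = 29.1 kg/m^2, f = 2000 Hz
Formula: TL = 20 * log10(m * f) - 47.3
Compute m * f = 29.1 * 2000 = 58200.0
Compute log10(58200.0) = 4.764923
Compute 20 * 4.764923 = 95.2985
TL = 95.2985 - 47.3 = 48.0

48.0 dB


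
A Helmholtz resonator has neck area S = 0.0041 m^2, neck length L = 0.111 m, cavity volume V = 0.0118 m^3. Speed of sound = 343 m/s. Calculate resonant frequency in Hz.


Given values:
  S = 0.0041 m^2, L = 0.111 m, V = 0.0118 m^3, c = 343 m/s
Formula: f = (c / (2*pi)) * sqrt(S / (V * L))
Compute V * L = 0.0118 * 0.111 = 0.0013098
Compute S / (V * L) = 0.0041 / 0.0013098 = 3.1302
Compute sqrt(3.1302) = 1.769237
Compute c / (2*pi) = 343 / 6.283185 = 54.590148
f = 54.590148 * 1.769237 = 96.58

96.58 Hz


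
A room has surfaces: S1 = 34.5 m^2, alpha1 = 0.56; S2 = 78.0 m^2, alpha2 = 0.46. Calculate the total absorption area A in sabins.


Given surfaces:
  Surface 1: 34.5 * 0.56 = 19.32
  Surface 2: 78.0 * 0.46 = 35.88
Formula: A = sum(Si * alpha_i)
A = 19.32 + 35.88
A = 55.2

55.2 sabins


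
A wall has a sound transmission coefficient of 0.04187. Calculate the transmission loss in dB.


Given values:
  tau = 0.04187
Formula: TL = 10 * log10(1 / tau)
Compute 1 / tau = 1 / 0.04187 = 23.8834
Compute log10(23.8834) = 1.378096
TL = 10 * 1.378096 = 13.78

13.78 dB


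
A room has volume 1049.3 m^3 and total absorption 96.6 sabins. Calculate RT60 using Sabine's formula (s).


Given values:
  V = 1049.3 m^3
  A = 96.6 sabins
Formula: RT60 = 0.161 * V / A
Numerator: 0.161 * 1049.3 = 168.9373
RT60 = 168.9373 / 96.6 = 1.749

1.749 s


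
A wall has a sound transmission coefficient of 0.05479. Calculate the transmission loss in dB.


Given values:
  tau = 0.05479
Formula: TL = 10 * log10(1 / tau)
Compute 1 / tau = 1 / 0.05479 = 18.2515
Compute log10(18.2515) = 1.261299
TL = 10 * 1.261299 = 12.61

12.61 dB


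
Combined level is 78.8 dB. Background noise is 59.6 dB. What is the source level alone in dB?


Given values:
  L_total = 78.8 dB, L_bg = 59.6 dB
Formula: L_source = 10 * log10(10^(L_total/10) - 10^(L_bg/10))
Convert to linear:
  10^(78.8/10) = 75857757.5029
  10^(59.6/10) = 912010.8394
Difference: 75857757.5029 - 912010.8394 = 74945746.6635
L_source = 10 * log10(74945746.6635) = 78.75

78.75 dB


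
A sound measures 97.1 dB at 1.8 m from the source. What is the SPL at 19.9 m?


Given values:
  SPL1 = 97.1 dB, r1 = 1.8 m, r2 = 19.9 m
Formula: SPL2 = SPL1 - 20 * log10(r2 / r1)
Compute ratio: r2 / r1 = 19.9 / 1.8 = 11.0556
Compute log10: log10(11.0556) = 1.043582
Compute drop: 20 * 1.043582 = 20.8716
SPL2 = 97.1 - 20.8716 = 76.23

76.23 dB


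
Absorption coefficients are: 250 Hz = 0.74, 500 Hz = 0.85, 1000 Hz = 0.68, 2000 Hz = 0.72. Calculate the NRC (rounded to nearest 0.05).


Given values:
  a_250 = 0.74, a_500 = 0.85
  a_1000 = 0.68, a_2000 = 0.72
Formula: NRC = (a250 + a500 + a1000 + a2000) / 4
Sum = 0.74 + 0.85 + 0.68 + 0.72 = 2.99
NRC = 2.99 / 4 = 0.7475
Rounded to nearest 0.05: 0.75

0.75


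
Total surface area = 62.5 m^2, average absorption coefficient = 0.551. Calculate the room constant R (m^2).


Given values:
  S = 62.5 m^2, alpha = 0.551
Formula: R = S * alpha / (1 - alpha)
Numerator: 62.5 * 0.551 = 34.4375
Denominator: 1 - 0.551 = 0.449
R = 34.4375 / 0.449 = 76.7

76.7 m^2


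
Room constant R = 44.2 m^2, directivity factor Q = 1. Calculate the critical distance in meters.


Given values:
  R = 44.2 m^2, Q = 1
Formula: d_c = 0.141 * sqrt(Q * R)
Compute Q * R = 1 * 44.2 = 44.2
Compute sqrt(44.2) = 6.6483
d_c = 0.141 * 6.6483 = 0.937

0.937 m


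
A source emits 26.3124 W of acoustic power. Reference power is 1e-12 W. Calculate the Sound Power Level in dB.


Given values:
  W = 26.3124 W
  W_ref = 1e-12 W
Formula: SWL = 10 * log10(W / W_ref)
Compute ratio: W / W_ref = 26312400000000
Compute log10: log10(26312400000000) = 13.42016
Multiply: SWL = 10 * 13.42016 = 134.2

134.2 dB


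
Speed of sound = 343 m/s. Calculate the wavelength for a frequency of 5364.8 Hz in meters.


Given values:
  c = 343 m/s, f = 5364.8 Hz
Formula: lambda = c / f
lambda = 343 / 5364.8
lambda = 0.0639

0.0639 m


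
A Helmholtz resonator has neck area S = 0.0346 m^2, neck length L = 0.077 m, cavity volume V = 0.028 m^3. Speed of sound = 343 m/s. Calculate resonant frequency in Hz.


Given values:
  S = 0.0346 m^2, L = 0.077 m, V = 0.028 m^3, c = 343 m/s
Formula: f = (c / (2*pi)) * sqrt(S / (V * L))
Compute V * L = 0.028 * 0.077 = 0.002156
Compute S / (V * L) = 0.0346 / 0.002156 = 16.0482
Compute sqrt(16.0482) = 4.00602
Compute c / (2*pi) = 343 / 6.283185 = 54.590148
f = 54.590148 * 4.00602 = 218.69

218.69 Hz


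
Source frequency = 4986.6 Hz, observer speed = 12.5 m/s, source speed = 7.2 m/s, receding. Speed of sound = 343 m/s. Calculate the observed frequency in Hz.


Given values:
  f_s = 4986.6 Hz, v_o = 12.5 m/s, v_s = 7.2 m/s
  Direction: receding
Formula: f_o = f_s * (c - v_o) / (c + v_s)
Numerator: c - v_o = 343 - 12.5 = 330.5
Denominator: c + v_s = 343 + 7.2 = 350.2
f_o = 4986.6 * 330.5 / 350.2 = 4706.09

4706.09 Hz


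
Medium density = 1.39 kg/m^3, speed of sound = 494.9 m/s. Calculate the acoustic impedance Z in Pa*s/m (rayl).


Given values:
  rho = 1.39 kg/m^3
  c = 494.9 m/s
Formula: Z = rho * c
Z = 1.39 * 494.9
Z = 687.91

687.91 rayl


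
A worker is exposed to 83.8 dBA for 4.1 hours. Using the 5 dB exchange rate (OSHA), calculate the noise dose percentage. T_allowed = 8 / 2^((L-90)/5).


Given values:
  L = 83.8 dBA, T = 4.1 hours
Formula: T_allowed = 8 / 2^((L - 90) / 5)
Compute exponent: (83.8 - 90) / 5 = -1.24
Compute 2^(-1.24) = 0.423373
T_allowed = 8 / 0.423373 = 18.895867 hours
Dose = (T / T_allowed) * 100
Dose = (4.1 / 18.895867) * 100 = 21.7

21.7 %


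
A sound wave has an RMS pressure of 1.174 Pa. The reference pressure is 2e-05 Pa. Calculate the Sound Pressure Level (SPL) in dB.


Given values:
  p = 1.174 Pa
  p_ref = 2e-05 Pa
Formula: SPL = 20 * log10(p / p_ref)
Compute ratio: p / p_ref = 1.174 / 2e-05 = 58700
Compute log10: log10(58700) = 4.768638
Multiply: SPL = 20 * 4.768638 = 95.37

95.37 dB


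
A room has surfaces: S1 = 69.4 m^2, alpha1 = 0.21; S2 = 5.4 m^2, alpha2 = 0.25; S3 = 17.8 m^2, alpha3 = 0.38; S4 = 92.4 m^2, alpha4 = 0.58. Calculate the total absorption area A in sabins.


Given surfaces:
  Surface 1: 69.4 * 0.21 = 14.574
  Surface 2: 5.4 * 0.25 = 1.35
  Surface 3: 17.8 * 0.38 = 6.764
  Surface 4: 92.4 * 0.58 = 53.592
Formula: A = sum(Si * alpha_i)
A = 14.574 + 1.35 + 6.764 + 53.592
A = 76.28

76.28 sabins


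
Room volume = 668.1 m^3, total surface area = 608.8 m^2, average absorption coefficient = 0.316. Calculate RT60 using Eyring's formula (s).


Given values:
  V = 668.1 m^3, S = 608.8 m^2, alpha = 0.316
Formula: RT60 = 0.161 * V / (-S * ln(1 - alpha))
Compute ln(1 - 0.316) = ln(0.684) = -0.379797
Denominator: -608.8 * -0.379797 = 231.2204
Numerator: 0.161 * 668.1 = 107.5641
RT60 = 107.5641 / 231.2204 = 0.465

0.465 s


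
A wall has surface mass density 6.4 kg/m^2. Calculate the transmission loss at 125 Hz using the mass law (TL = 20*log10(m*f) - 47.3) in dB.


Given values:
  m = 6.4 kg/m^2, f = 125 Hz
Formula: TL = 20 * log10(m * f) - 47.3
Compute m * f = 6.4 * 125 = 800.0
Compute log10(800.0) = 2.90309
Compute 20 * 2.90309 = 58.0618
TL = 58.0618 - 47.3 = 10.76

10.76 dB


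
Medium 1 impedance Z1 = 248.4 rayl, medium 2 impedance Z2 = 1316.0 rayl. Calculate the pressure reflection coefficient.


Given values:
  Z1 = 248.4 rayl, Z2 = 1316.0 rayl
Formula: R = (Z2 - Z1) / (Z2 + Z1)
Numerator: Z2 - Z1 = 1316.0 - 248.4 = 1067.6
Denominator: Z2 + Z1 = 1316.0 + 248.4 = 1564.4
R = 1067.6 / 1564.4 = 0.6824

0.6824


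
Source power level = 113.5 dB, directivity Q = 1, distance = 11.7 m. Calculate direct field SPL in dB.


Given values:
  Lw = 113.5 dB, Q = 1, r = 11.7 m
Formula: SPL = Lw + 10 * log10(Q / (4 * pi * r^2))
Compute 4 * pi * r^2 = 4 * pi * 11.7^2 = 1720.2105
Compute Q / denom = 1 / 1720.2105 = 0.00058132
Compute 10 * log10(0.00058132) = -32.3558
SPL = 113.5 + (-32.3558) = 81.14

81.14 dB


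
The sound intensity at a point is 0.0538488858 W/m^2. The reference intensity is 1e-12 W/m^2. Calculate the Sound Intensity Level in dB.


Given values:
  I = 0.0538488858 W/m^2
  I_ref = 1e-12 W/m^2
Formula: SIL = 10 * log10(I / I_ref)
Compute ratio: I / I_ref = 53848885800
Compute log10: log10(53848885800) = 10.731177
Multiply: SIL = 10 * 10.731177 = 107.31

107.31 dB


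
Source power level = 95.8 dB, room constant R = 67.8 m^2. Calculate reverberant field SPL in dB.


Given values:
  Lw = 95.8 dB, R = 67.8 m^2
Formula: SPL = Lw + 10 * log10(4 / R)
Compute 4 / R = 4 / 67.8 = 0.058997
Compute 10 * log10(0.058997) = -12.2917
SPL = 95.8 + (-12.2917) = 83.51

83.51 dB


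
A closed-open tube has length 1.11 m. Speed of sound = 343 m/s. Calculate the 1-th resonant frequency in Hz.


Given values:
  Tube type: closed-open, L = 1.11 m, c = 343 m/s, n = 1
Formula: f_n = (2n - 1) * c / (4 * L)
Compute 2n - 1 = 2*1 - 1 = 1
Compute 4 * L = 4 * 1.11 = 4.44
f = 1 * 343 / 4.44
f = 77.25

77.25 Hz


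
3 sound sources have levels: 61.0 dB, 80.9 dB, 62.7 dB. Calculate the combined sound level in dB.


Formula: L_total = 10 * log10( sum(10^(Li/10)) )
  Source 1: 10^(61.0/10) = 1258925.4118
  Source 2: 10^(80.9/10) = 123026877.0812
  Source 3: 10^(62.7/10) = 1862087.1367
Sum of linear values = 126147889.6297
L_total = 10 * log10(126147889.6297) = 81.01

81.01 dB


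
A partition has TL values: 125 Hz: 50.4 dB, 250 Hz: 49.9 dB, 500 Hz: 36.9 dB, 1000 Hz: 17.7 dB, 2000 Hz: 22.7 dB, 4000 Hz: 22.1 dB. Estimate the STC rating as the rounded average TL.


Given TL values at each frequency:
  125 Hz: 50.4 dB
  250 Hz: 49.9 dB
  500 Hz: 36.9 dB
  1000 Hz: 17.7 dB
  2000 Hz: 22.7 dB
  4000 Hz: 22.1 dB
Formula: STC ~ round(average of TL values)
Sum = 50.4 + 49.9 + 36.9 + 17.7 + 22.7 + 22.1 = 199.7
Average = 199.7 / 6 = 33.28
Rounded: 33

33


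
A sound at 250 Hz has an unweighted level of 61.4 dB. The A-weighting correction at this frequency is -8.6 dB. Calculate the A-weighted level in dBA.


Given values:
  SPL = 61.4 dB
  A-weighting at 250 Hz = -8.6 dB
Formula: L_A = SPL + A_weight
L_A = 61.4 + (-8.6)
L_A = 52.8

52.8 dBA


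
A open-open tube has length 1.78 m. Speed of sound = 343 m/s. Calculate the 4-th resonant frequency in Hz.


Given values:
  Tube type: open-open, L = 1.78 m, c = 343 m/s, n = 4
Formula: f_n = n * c / (2 * L)
Compute 2 * L = 2 * 1.78 = 3.56
f = 4 * 343 / 3.56
f = 385.39

385.39 Hz


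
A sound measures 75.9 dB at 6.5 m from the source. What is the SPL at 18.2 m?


Given values:
  SPL1 = 75.9 dB, r1 = 6.5 m, r2 = 18.2 m
Formula: SPL2 = SPL1 - 20 * log10(r2 / r1)
Compute ratio: r2 / r1 = 18.2 / 6.5 = 2.8
Compute log10: log10(2.8) = 0.447158
Compute drop: 20 * 0.447158 = 8.9432
SPL2 = 75.9 - 8.9432 = 66.96

66.96 dB


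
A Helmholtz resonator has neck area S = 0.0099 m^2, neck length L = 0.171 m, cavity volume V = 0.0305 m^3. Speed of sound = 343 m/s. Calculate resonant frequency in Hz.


Given values:
  S = 0.0099 m^2, L = 0.171 m, V = 0.0305 m^3, c = 343 m/s
Formula: f = (c / (2*pi)) * sqrt(S / (V * L))
Compute V * L = 0.0305 * 0.171 = 0.0052155
Compute S / (V * L) = 0.0099 / 0.0052155 = 1.8982
Compute sqrt(1.8982) = 1.377752
Compute c / (2*pi) = 343 / 6.283185 = 54.590148
f = 54.590148 * 1.377752 = 75.21

75.21 Hz


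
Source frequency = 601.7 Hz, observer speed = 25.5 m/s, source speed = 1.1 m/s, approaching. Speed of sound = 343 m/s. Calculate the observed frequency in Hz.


Given values:
  f_s = 601.7 Hz, v_o = 25.5 m/s, v_s = 1.1 m/s
  Direction: approaching
Formula: f_o = f_s * (c + v_o) / (c - v_s)
Numerator: c + v_o = 343 + 25.5 = 368.5
Denominator: c - v_s = 343 - 1.1 = 341.9
f_o = 601.7 * 368.5 / 341.9 = 648.51

648.51 Hz


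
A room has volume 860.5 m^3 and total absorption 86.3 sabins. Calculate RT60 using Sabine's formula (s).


Given values:
  V = 860.5 m^3
  A = 86.3 sabins
Formula: RT60 = 0.161 * V / A
Numerator: 0.161 * 860.5 = 138.5405
RT60 = 138.5405 / 86.3 = 1.605

1.605 s


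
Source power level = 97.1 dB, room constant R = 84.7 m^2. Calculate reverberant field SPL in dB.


Given values:
  Lw = 97.1 dB, R = 84.7 m^2
Formula: SPL = Lw + 10 * log10(4 / R)
Compute 4 / R = 4 / 84.7 = 0.047226
Compute 10 * log10(0.047226) = -13.2582
SPL = 97.1 + (-13.2582) = 83.84

83.84 dB


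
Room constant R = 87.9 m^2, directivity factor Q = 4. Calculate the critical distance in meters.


Given values:
  R = 87.9 m^2, Q = 4
Formula: d_c = 0.141 * sqrt(Q * R)
Compute Q * R = 4 * 87.9 = 351.6
Compute sqrt(351.6) = 18.751
d_c = 0.141 * 18.751 = 2.644

2.644 m


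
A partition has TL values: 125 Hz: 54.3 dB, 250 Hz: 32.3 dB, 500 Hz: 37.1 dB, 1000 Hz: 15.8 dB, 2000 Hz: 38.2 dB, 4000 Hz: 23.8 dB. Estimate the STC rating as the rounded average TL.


Given TL values at each frequency:
  125 Hz: 54.3 dB
  250 Hz: 32.3 dB
  500 Hz: 37.1 dB
  1000 Hz: 15.8 dB
  2000 Hz: 38.2 dB
  4000 Hz: 23.8 dB
Formula: STC ~ round(average of TL values)
Sum = 54.3 + 32.3 + 37.1 + 15.8 + 38.2 + 23.8 = 201.5
Average = 201.5 / 6 = 33.58
Rounded: 34

34


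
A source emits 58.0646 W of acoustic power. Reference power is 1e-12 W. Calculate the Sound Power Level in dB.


Given values:
  W = 58.0646 W
  W_ref = 1e-12 W
Formula: SWL = 10 * log10(W / W_ref)
Compute ratio: W / W_ref = 58064600000000
Compute log10: log10(58064600000000) = 13.763911
Multiply: SWL = 10 * 13.763911 = 137.64

137.64 dB


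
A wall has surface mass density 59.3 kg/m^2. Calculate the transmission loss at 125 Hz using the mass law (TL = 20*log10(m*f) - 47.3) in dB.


Given values:
  m = 59.3 kg/m^2, f = 125 Hz
Formula: TL = 20 * log10(m * f) - 47.3
Compute m * f = 59.3 * 125 = 7412.5
Compute log10(7412.5) = 3.869965
Compute 20 * 3.869965 = 77.3993
TL = 77.3993 - 47.3 = 30.1

30.1 dB


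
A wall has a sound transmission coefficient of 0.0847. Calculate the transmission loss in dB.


Given values:
  tau = 0.0847
Formula: TL = 10 * log10(1 / tau)
Compute 1 / tau = 1 / 0.0847 = 11.8064
Compute log10(11.8064) = 1.072117
TL = 10 * 1.072117 = 10.72

10.72 dB


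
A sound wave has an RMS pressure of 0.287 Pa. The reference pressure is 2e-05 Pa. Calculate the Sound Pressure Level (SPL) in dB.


Given values:
  p = 0.287 Pa
  p_ref = 2e-05 Pa
Formula: SPL = 20 * log10(p / p_ref)
Compute ratio: p / p_ref = 0.287 / 2e-05 = 14350
Compute log10: log10(14350) = 4.156852
Multiply: SPL = 20 * 4.156852 = 83.14

83.14 dB


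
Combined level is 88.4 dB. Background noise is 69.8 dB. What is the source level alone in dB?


Given values:
  L_total = 88.4 dB, L_bg = 69.8 dB
Formula: L_source = 10 * log10(10^(L_total/10) - 10^(L_bg/10))
Convert to linear:
  10^(88.4/10) = 691830970.9189
  10^(69.8/10) = 9549925.8602
Difference: 691830970.9189 - 9549925.8602 = 682281045.0587
L_source = 10 * log10(682281045.0587) = 88.34

88.34 dB


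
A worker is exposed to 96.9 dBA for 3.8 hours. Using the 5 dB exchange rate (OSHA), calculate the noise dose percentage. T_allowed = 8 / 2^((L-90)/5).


Given values:
  L = 96.9 dBA, T = 3.8 hours
Formula: T_allowed = 8 / 2^((L - 90) / 5)
Compute exponent: (96.9 - 90) / 5 = 1.38
Compute 2^(1.38) = 2.602684
T_allowed = 8 / 2.602684 = 3.07375 hours
Dose = (T / T_allowed) * 100
Dose = (3.8 / 3.07375) * 100 = 123.63

123.63 %


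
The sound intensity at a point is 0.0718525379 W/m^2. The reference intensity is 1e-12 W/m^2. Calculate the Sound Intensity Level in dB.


Given values:
  I = 0.0718525379 W/m^2
  I_ref = 1e-12 W/m^2
Formula: SIL = 10 * log10(I / I_ref)
Compute ratio: I / I_ref = 71852537900
Compute log10: log10(71852537900) = 10.856442
Multiply: SIL = 10 * 10.856442 = 108.56

108.56 dB


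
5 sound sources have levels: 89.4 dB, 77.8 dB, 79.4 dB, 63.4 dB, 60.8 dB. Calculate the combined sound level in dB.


Formula: L_total = 10 * log10( sum(10^(Li/10)) )
  Source 1: 10^(89.4/10) = 870963589.9561
  Source 2: 10^(77.8/10) = 60255958.6074
  Source 3: 10^(79.4/10) = 87096358.9956
  Source 4: 10^(63.4/10) = 2187761.6239
  Source 5: 10^(60.8/10) = 1202264.4346
Sum of linear values = 1021705933.6176
L_total = 10 * log10(1021705933.6176) = 90.09

90.09 dB


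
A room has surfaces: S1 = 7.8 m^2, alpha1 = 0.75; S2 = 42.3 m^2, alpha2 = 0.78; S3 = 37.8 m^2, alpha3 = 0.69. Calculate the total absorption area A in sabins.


Given surfaces:
  Surface 1: 7.8 * 0.75 = 5.85
  Surface 2: 42.3 * 0.78 = 32.994
  Surface 3: 37.8 * 0.69 = 26.082
Formula: A = sum(Si * alpha_i)
A = 5.85 + 32.994 + 26.082
A = 64.93

64.93 sabins


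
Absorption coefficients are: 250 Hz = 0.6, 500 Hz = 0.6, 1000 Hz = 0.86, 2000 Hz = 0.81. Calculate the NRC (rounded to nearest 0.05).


Given values:
  a_250 = 0.6, a_500 = 0.6
  a_1000 = 0.86, a_2000 = 0.81
Formula: NRC = (a250 + a500 + a1000 + a2000) / 4
Sum = 0.6 + 0.6 + 0.86 + 0.81 = 2.87
NRC = 2.87 / 4 = 0.7175
Rounded to nearest 0.05: 0.7

0.7


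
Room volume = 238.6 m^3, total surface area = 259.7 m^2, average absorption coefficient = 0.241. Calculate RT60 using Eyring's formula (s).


Given values:
  V = 238.6 m^3, S = 259.7 m^2, alpha = 0.241
Formula: RT60 = 0.161 * V / (-S * ln(1 - alpha))
Compute ln(1 - 0.241) = ln(0.759) = -0.275754
Denominator: -259.7 * -0.275754 = 71.6133
Numerator: 0.161 * 238.6 = 38.4146
RT60 = 38.4146 / 71.6133 = 0.536

0.536 s


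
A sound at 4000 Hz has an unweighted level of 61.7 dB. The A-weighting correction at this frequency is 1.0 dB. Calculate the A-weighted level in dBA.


Given values:
  SPL = 61.7 dB
  A-weighting at 4000 Hz = 1.0 dB
Formula: L_A = SPL + A_weight
L_A = 61.7 + (1.0)
L_A = 62.7

62.7 dBA


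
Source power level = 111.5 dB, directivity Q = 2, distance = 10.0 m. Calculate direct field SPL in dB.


Given values:
  Lw = 111.5 dB, Q = 2, r = 10.0 m
Formula: SPL = Lw + 10 * log10(Q / (4 * pi * r^2))
Compute 4 * pi * r^2 = 4 * pi * 10.0^2 = 1256.6371
Compute Q / denom = 2 / 1256.6371 = 0.00159155
Compute 10 * log10(0.00159155) = -27.9818
SPL = 111.5 + (-27.9818) = 83.52

83.52 dB


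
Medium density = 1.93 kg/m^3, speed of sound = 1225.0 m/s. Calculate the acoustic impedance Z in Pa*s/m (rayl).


Given values:
  rho = 1.93 kg/m^3
  c = 1225.0 m/s
Formula: Z = rho * c
Z = 1.93 * 1225.0
Z = 2364.25

2364.25 rayl


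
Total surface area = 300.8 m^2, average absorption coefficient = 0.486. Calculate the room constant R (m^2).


Given values:
  S = 300.8 m^2, alpha = 0.486
Formula: R = S * alpha / (1 - alpha)
Numerator: 300.8 * 0.486 = 146.1888
Denominator: 1 - 0.486 = 0.514
R = 146.1888 / 0.514 = 284.41

284.41 m^2


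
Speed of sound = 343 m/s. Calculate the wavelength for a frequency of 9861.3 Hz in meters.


Given values:
  c = 343 m/s, f = 9861.3 Hz
Formula: lambda = c / f
lambda = 343 / 9861.3
lambda = 0.0348

0.0348 m


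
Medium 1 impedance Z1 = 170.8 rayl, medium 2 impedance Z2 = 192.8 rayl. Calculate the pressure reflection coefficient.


Given values:
  Z1 = 170.8 rayl, Z2 = 192.8 rayl
Formula: R = (Z2 - Z1) / (Z2 + Z1)
Numerator: Z2 - Z1 = 192.8 - 170.8 = 22.0
Denominator: Z2 + Z1 = 192.8 + 170.8 = 363.6
R = 22.0 / 363.6 = 0.0605

0.0605


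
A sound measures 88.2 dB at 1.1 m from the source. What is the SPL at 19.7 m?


Given values:
  SPL1 = 88.2 dB, r1 = 1.1 m, r2 = 19.7 m
Formula: SPL2 = SPL1 - 20 * log10(r2 / r1)
Compute ratio: r2 / r1 = 19.7 / 1.1 = 17.9091
Compute log10: log10(17.9091) = 1.253074
Compute drop: 20 * 1.253074 = 25.0615
SPL2 = 88.2 - 25.0615 = 63.14

63.14 dB


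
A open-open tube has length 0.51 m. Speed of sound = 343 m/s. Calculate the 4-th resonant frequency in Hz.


Given values:
  Tube type: open-open, L = 0.51 m, c = 343 m/s, n = 4
Formula: f_n = n * c / (2 * L)
Compute 2 * L = 2 * 0.51 = 1.02
f = 4 * 343 / 1.02
f = 1345.1

1345.1 Hz


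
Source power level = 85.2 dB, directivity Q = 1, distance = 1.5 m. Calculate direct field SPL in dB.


Given values:
  Lw = 85.2 dB, Q = 1, r = 1.5 m
Formula: SPL = Lw + 10 * log10(Q / (4 * pi * r^2))
Compute 4 * pi * r^2 = 4 * pi * 1.5^2 = 28.2743
Compute Q / denom = 1 / 28.2743 = 0.03536781
Compute 10 * log10(0.03536781) = -14.5139
SPL = 85.2 + (-14.5139) = 70.69

70.69 dB


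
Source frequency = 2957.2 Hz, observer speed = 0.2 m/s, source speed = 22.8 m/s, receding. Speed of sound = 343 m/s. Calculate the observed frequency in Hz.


Given values:
  f_s = 2957.2 Hz, v_o = 0.2 m/s, v_s = 22.8 m/s
  Direction: receding
Formula: f_o = f_s * (c - v_o) / (c + v_s)
Numerator: c - v_o = 343 - 0.2 = 342.8
Denominator: c + v_s = 343 + 22.8 = 365.8
f_o = 2957.2 * 342.8 / 365.8 = 2771.26

2771.26 Hz


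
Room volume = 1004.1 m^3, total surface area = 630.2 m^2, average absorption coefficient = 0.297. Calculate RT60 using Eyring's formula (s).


Given values:
  V = 1004.1 m^3, S = 630.2 m^2, alpha = 0.297
Formula: RT60 = 0.161 * V / (-S * ln(1 - alpha))
Compute ln(1 - 0.297) = ln(0.703) = -0.352398
Denominator: -630.2 * -0.352398 = 222.0812
Numerator: 0.161 * 1004.1 = 161.6601
RT60 = 161.6601 / 222.0812 = 0.728

0.728 s


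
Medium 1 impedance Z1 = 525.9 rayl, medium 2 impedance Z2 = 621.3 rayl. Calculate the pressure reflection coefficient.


Given values:
  Z1 = 525.9 rayl, Z2 = 621.3 rayl
Formula: R = (Z2 - Z1) / (Z2 + Z1)
Numerator: Z2 - Z1 = 621.3 - 525.9 = 95.4
Denominator: Z2 + Z1 = 621.3 + 525.9 = 1147.2
R = 95.4 / 1147.2 = 0.0832

0.0832


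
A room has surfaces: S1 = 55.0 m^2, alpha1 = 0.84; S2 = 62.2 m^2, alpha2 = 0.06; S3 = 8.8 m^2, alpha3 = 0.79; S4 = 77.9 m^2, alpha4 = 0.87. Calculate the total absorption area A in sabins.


Given surfaces:
  Surface 1: 55.0 * 0.84 = 46.2
  Surface 2: 62.2 * 0.06 = 3.732
  Surface 3: 8.8 * 0.79 = 6.952
  Surface 4: 77.9 * 0.87 = 67.773
Formula: A = sum(Si * alpha_i)
A = 46.2 + 3.732 + 6.952 + 67.773
A = 124.66

124.66 sabins


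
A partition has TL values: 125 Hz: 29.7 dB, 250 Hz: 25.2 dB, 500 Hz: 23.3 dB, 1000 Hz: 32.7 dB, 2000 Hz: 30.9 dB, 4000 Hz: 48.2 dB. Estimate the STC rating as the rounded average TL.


Given TL values at each frequency:
  125 Hz: 29.7 dB
  250 Hz: 25.2 dB
  500 Hz: 23.3 dB
  1000 Hz: 32.7 dB
  2000 Hz: 30.9 dB
  4000 Hz: 48.2 dB
Formula: STC ~ round(average of TL values)
Sum = 29.7 + 25.2 + 23.3 + 32.7 + 30.9 + 48.2 = 190.0
Average = 190.0 / 6 = 31.67
Rounded: 32

32


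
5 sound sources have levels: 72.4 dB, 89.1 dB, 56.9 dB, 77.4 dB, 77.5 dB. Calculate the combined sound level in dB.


Formula: L_total = 10 * log10( sum(10^(Li/10)) )
  Source 1: 10^(72.4/10) = 17378008.2875
  Source 2: 10^(89.1/10) = 812830516.1641
  Source 3: 10^(56.9/10) = 489778.8194
  Source 4: 10^(77.4/10) = 54954087.3858
  Source 5: 10^(77.5/10) = 56234132.519
Sum of linear values = 941886523.1758
L_total = 10 * log10(941886523.1758) = 89.74

89.74 dB


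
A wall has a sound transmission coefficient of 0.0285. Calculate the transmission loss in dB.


Given values:
  tau = 0.0285
Formula: TL = 10 * log10(1 / tau)
Compute 1 / tau = 1 / 0.0285 = 35.0877
Compute log10(35.0877) = 1.545155
TL = 10 * 1.545155 = 15.45

15.45 dB


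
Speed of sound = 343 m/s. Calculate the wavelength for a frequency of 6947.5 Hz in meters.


Given values:
  c = 343 m/s, f = 6947.5 Hz
Formula: lambda = c / f
lambda = 343 / 6947.5
lambda = 0.0494

0.0494 m


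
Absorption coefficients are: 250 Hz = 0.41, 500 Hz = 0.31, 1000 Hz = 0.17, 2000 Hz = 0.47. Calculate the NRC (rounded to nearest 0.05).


Given values:
  a_250 = 0.41, a_500 = 0.31
  a_1000 = 0.17, a_2000 = 0.47
Formula: NRC = (a250 + a500 + a1000 + a2000) / 4
Sum = 0.41 + 0.31 + 0.17 + 0.47 = 1.36
NRC = 1.36 / 4 = 0.34
Rounded to nearest 0.05: 0.35

0.35


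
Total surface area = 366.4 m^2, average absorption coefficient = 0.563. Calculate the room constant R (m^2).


Given values:
  S = 366.4 m^2, alpha = 0.563
Formula: R = S * alpha / (1 - alpha)
Numerator: 366.4 * 0.563 = 206.2832
Denominator: 1 - 0.563 = 0.437
R = 206.2832 / 0.437 = 472.04

472.04 m^2
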